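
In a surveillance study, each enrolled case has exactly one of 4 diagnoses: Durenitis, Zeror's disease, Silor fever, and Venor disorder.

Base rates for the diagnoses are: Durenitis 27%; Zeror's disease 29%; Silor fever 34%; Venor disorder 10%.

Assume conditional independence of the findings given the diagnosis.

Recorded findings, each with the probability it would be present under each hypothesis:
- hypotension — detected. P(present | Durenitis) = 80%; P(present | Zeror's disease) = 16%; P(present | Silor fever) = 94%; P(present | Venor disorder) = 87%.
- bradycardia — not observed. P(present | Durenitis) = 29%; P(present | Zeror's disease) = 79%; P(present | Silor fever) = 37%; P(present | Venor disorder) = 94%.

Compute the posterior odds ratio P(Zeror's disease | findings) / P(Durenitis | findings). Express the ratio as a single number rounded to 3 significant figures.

The normalizing constant cancels in an odds ratio, so compute prior × likelihood for the two hypotheses only (using 1 − P(present | H) for each absent finding):
  Zeror's disease: 0.29 × 0.16 × (1 − 0.79) = 0.009744
  Durenitis: 0.27 × 0.80 × (1 − 0.29) = 0.15336
Odds(Zeror's disease : Durenitis) = 0.009744 / 0.15336 ≈ 0.0635.

0.0635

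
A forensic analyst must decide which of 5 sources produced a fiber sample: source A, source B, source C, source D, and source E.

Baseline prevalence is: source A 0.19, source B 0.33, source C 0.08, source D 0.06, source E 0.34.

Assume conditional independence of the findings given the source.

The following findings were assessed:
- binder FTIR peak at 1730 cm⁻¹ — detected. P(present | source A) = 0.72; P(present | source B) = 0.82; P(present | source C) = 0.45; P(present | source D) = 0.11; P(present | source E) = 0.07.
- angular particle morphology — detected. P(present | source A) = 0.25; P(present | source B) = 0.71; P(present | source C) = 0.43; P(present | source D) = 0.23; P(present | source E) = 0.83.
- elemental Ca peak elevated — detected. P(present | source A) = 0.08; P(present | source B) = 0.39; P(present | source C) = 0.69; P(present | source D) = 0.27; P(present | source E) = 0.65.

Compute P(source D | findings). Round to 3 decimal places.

Multiply each prior by the joint likelihood of the evidence pattern:
  source A: 0.19 × 0.72 × 0.25 × 0.08 = 0.002736
  source B: 0.33 × 0.82 × 0.71 × 0.39 = 0.074929
  source C: 0.08 × 0.45 × 0.43 × 0.69 = 0.010681
  source D: 0.06 × 0.11 × 0.23 × 0.27 = 0.00040986
  source E: 0.34 × 0.07 × 0.83 × 0.65 = 0.01284
Marginal likelihood of the evidence = 0.1016.
P(source D | evidence) = 0.00040986 / 0.1016 ≈ 0.004.

0.004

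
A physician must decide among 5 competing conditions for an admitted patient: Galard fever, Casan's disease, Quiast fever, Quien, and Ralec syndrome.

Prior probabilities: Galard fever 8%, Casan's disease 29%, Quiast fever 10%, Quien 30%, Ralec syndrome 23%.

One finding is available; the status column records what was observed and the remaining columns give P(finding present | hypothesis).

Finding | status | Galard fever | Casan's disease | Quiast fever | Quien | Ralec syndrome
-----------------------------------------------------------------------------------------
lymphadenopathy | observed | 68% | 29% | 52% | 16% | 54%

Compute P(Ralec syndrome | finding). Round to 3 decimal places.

0.342

Multiply each prior by the likelihood of the finding:
  Galard fever: 0.08 × 0.68 = 0.0544
  Casan's disease: 0.29 × 0.29 = 0.0841
  Quiast fever: 0.10 × 0.52 = 0.052
  Quien: 0.30 × 0.16 = 0.048
  Ralec syndrome: 0.23 × 0.54 = 0.1242
Normalizing constant Z = 0.0544 + 0.0841 + 0.052 + 0.048 + 0.1242 = 0.3627.
P(Ralec syndrome | evidence) = 0.1242 / 0.3627 ≈ 0.342.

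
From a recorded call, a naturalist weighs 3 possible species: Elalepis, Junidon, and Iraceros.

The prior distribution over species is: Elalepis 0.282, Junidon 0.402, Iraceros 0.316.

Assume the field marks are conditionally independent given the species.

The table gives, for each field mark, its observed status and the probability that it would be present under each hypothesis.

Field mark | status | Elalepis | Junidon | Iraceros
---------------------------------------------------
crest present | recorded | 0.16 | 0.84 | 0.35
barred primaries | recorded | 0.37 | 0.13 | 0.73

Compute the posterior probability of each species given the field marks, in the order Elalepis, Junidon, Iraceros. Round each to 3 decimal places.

By Bayes' rule with conditional independence, the unnormalized weight for each hypothesis is prior × ∏ likelihoods:
  Elalepis: 0.282 × 0.16 × 0.37 = 0.016694
  Junidon: 0.402 × 0.84 × 0.13 = 0.043898
  Iraceros: 0.316 × 0.35 × 0.73 = 0.080738
Marginal likelihood of the evidence = 0.14133.
P(Elalepis | evidence) = 0.016694 / 0.14133 ≈ 0.118
P(Junidon | evidence) = 0.043898 / 0.14133 ≈ 0.311
P(Iraceros | evidence) = 0.080738 / 0.14133 ≈ 0.571

0.118, 0.311, 0.571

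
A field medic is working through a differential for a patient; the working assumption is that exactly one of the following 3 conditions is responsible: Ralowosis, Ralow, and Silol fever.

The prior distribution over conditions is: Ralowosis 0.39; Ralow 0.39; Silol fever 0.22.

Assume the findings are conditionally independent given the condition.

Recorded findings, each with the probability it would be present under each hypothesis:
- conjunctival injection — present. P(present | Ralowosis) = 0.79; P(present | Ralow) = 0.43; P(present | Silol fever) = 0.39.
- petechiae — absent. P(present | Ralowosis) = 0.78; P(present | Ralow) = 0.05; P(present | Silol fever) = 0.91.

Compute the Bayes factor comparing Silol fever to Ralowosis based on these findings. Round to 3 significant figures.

0.202

The Bayes factor is the ratio of the joint likelihoods of the evidence pattern under the two hypotheses (using 1 − P(present | H) for each absent finding).
  Silol fever: 0.39 × (1 − 0.91) = 0.0351
  Ralowosis: 0.79 × (1 − 0.78) = 0.1738
Bayes factor = 0.0351 / 0.1738 ≈ 0.202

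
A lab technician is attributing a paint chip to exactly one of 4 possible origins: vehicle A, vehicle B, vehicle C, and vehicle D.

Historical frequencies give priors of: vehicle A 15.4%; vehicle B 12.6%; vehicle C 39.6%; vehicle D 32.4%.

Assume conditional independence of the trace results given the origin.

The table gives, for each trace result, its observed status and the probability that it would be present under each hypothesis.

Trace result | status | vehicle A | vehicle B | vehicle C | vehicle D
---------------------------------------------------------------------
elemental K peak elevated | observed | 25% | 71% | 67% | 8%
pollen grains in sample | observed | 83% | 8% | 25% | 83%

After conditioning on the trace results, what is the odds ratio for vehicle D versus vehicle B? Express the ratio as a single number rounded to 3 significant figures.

3.01

Unnormalized posterior weight (prior times the trace result likelihoods) for each of the two hypotheses:
  vehicle D: 0.324 × 0.08 × 0.83 = 0.021514
  vehicle B: 0.126 × 0.71 × 0.08 = 0.0071568
Odds(vehicle D : vehicle B) = 0.021514 / 0.0071568 ≈ 3.01.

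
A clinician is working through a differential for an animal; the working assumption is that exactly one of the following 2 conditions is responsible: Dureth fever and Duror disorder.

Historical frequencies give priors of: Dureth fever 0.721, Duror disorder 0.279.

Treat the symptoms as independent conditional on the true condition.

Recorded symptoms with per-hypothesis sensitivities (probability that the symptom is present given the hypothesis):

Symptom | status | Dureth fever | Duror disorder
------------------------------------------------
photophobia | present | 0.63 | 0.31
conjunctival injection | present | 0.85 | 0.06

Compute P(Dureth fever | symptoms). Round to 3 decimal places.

0.987

Multiply each prior by the joint likelihood of the symptom pattern:
  Dureth fever: 0.721 × 0.63 × 0.85 = 0.3861
  Duror disorder: 0.279 × 0.31 × 0.06 = 0.0051894
Marginal likelihood of the evidence = 0.39128.
P(Dureth fever | evidence) = 0.3861 / 0.39128 ≈ 0.987.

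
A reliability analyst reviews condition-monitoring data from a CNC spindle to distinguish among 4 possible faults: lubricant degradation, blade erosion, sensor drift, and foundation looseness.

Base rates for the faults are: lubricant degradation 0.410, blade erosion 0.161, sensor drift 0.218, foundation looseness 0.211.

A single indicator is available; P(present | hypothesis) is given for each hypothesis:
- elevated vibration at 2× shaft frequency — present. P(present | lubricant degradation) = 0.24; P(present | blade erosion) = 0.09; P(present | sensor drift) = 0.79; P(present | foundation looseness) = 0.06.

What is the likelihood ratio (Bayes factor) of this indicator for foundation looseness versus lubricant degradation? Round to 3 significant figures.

0.250

The Bayes factor is the ratio of the two likelihoods.
  foundation looseness: 0.06
  lubricant degradation: 0.24
Bayes factor = 0.06 / 0.24 ≈ 0.250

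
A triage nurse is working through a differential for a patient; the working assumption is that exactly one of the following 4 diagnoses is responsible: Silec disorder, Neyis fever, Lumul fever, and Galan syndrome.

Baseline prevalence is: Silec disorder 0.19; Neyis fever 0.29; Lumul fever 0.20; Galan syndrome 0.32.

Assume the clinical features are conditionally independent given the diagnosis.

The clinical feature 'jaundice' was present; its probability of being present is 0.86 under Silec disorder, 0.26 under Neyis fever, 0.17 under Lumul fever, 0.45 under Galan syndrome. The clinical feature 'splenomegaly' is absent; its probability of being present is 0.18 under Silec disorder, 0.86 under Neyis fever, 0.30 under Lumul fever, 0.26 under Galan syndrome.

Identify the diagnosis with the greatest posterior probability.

For each hypothesis, the unnormalized posterior weight is prior × product of the clinical feature likelihoods (using 1 − P(present | H) for each absent clinical feature):
  Silec disorder: 0.19 × 0.86 × (1 − 0.18) = 0.13399
  Neyis fever: 0.29 × 0.26 × (1 − 0.86) = 0.010556
  Lumul fever: 0.20 × 0.17 × (1 − 0.30) = 0.0238
  Galan syndrome: 0.32 × 0.45 × (1 − 0.26) = 0.10656
Normalizing constant Z = 0.13399 + 0.010556 + 0.0238 + 0.10656 = 0.2749.
P(Silec disorder | evidence) ≈ 0.13399 / 0.2749 ≈ 0.487
P(Neyis fever | evidence) ≈ 0.010556 / 0.2749 ≈ 0.038
P(Lumul fever | evidence) ≈ 0.0238 / 0.2749 ≈ 0.087
P(Galan syndrome | evidence) ≈ 0.10656 / 0.2749 ≈ 0.388
The largest is 0.487, so Silec disorder is most probable.

Silec disorder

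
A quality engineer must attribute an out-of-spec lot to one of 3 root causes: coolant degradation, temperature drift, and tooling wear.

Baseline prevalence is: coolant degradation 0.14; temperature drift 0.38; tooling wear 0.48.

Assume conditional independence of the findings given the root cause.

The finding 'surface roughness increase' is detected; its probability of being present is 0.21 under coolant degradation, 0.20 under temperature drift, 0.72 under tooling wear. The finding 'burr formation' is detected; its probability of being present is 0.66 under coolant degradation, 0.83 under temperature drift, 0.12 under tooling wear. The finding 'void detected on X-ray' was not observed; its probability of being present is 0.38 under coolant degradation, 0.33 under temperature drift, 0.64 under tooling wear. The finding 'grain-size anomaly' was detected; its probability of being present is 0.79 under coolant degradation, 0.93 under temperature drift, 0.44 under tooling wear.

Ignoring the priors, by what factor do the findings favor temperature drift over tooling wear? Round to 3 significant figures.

The Bayes factor is the ratio of the joint likelihoods of the evidence pattern under the two hypotheses (using 1 − P(present | H) for each absent finding).
  temperature drift: 0.20 × 0.83 × (1 − 0.33) × 0.93 = 0.10343
  tooling wear: 0.72 × 0.12 × (1 − 0.64) × 0.44 = 0.013686
Bayes factor = 0.10343 / 0.013686 ≈ 7.56

7.56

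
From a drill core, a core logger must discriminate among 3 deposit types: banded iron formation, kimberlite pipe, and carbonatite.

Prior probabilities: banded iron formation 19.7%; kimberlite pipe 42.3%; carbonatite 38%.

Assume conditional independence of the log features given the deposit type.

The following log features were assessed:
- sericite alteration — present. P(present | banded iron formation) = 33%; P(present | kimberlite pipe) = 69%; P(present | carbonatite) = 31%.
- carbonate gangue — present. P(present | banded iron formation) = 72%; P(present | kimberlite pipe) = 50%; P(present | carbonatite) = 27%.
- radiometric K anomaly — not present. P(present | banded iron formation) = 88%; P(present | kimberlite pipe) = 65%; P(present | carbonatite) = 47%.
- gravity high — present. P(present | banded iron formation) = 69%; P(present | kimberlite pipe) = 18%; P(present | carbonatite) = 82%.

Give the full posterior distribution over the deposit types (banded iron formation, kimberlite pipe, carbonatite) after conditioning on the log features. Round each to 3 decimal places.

0.144, 0.342, 0.514

For each hypothesis, the unnormalized posterior weight is prior × product of the log feature likelihoods (using 1 − P(present | H) for each absent log feature):
  banded iron formation: 0.197 × 0.33 × 0.72 × (1 − 0.88) × 0.69 = 0.0038756
  kimberlite pipe: 0.423 × 0.69 × 0.50 × (1 − 0.65) × 0.18 = 0.0091939
  carbonatite: 0.380 × 0.31 × 0.27 × (1 − 0.47) × 0.82 = 0.013823
Marginal likelihood of the evidence = 0.026892.
P(banded iron formation | evidence) = 0.0038756 / 0.026892 ≈ 0.144
P(kimberlite pipe | evidence) = 0.0091939 / 0.026892 ≈ 0.342
P(carbonatite | evidence) = 0.013823 / 0.026892 ≈ 0.514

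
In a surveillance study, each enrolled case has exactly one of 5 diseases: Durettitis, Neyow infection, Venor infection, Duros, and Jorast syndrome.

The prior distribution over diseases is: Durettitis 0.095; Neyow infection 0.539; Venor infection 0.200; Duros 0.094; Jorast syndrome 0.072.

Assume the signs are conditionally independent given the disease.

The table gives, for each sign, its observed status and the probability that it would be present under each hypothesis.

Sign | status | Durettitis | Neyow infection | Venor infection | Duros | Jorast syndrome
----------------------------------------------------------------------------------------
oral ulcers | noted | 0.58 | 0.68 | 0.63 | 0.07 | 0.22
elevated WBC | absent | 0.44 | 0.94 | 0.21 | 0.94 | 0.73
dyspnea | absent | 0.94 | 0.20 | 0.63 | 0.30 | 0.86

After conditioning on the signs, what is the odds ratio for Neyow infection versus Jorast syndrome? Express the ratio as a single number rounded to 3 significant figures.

Posterior odds equal prior odds times the likelihood ratio; only the two competing hypotheses matter (using 1 − P(present | H) for each absent sign).
  Neyow infection: 0.539 × 0.68 × (1 − 0.94) × (1 − 0.20) = 0.017593
  Jorast syndrome: 0.072 × 0.22 × (1 − 0.73) × (1 − 0.86) = 0.00059875
Odds(Neyow infection : Jorast syndrome) = 0.017593 / 0.00059875 ≈ 29.4.

29.4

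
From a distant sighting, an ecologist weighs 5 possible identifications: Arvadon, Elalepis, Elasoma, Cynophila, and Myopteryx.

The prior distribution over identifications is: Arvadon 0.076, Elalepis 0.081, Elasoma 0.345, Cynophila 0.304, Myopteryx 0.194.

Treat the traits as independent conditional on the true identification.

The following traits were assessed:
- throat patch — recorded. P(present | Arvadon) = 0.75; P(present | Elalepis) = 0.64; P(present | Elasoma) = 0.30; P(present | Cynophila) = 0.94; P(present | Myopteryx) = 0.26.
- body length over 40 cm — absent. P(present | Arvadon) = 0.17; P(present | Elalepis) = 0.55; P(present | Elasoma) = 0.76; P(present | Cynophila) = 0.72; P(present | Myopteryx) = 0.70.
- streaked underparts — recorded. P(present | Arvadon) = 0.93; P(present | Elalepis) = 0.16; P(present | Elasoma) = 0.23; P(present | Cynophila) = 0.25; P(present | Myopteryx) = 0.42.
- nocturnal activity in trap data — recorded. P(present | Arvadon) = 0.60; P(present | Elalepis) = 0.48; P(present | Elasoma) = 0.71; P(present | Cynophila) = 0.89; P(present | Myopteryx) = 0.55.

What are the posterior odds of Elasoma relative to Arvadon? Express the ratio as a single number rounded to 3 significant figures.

Unnormalized posterior weight (prior times the trait likelihoods) for each of the two hypotheses (using 1 − P(present | H) for each absent trait):
  Elasoma: 0.345 × 0.30 × (1 − 0.76) × 0.23 × 0.71 = 0.0040564
  Arvadon: 0.076 × 0.75 × (1 − 0.17) × 0.93 × 0.60 = 0.026399
Odds(Elasoma : Arvadon) = 0.0040564 / 0.026399 ≈ 0.154.

0.154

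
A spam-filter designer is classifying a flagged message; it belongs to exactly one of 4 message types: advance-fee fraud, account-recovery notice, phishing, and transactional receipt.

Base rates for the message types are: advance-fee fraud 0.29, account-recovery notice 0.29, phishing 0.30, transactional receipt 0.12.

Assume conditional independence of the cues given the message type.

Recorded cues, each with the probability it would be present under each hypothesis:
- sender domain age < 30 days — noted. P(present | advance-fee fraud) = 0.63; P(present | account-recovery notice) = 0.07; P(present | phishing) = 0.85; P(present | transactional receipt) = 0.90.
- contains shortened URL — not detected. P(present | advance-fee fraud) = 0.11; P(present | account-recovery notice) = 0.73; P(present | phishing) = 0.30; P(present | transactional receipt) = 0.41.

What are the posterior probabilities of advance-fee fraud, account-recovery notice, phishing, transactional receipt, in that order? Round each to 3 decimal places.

By Bayes' rule with conditional independence, the unnormalized weight for each hypothesis is prior × ∏ likelihoods (using 1 − P(present | H) for each absent cue):
  advance-fee fraud: 0.29 × 0.63 × (1 − 0.11) = 0.1626
  account-recovery notice: 0.29 × 0.07 × (1 − 0.73) = 0.005481
  phishing: 0.30 × 0.85 × (1 − 0.30) = 0.1785
  transactional receipt: 0.12 × 0.90 × (1 − 0.41) = 0.06372
The unnormalized weights sum to 0.4103.
P(advance-fee fraud | evidence) = 0.1626 / 0.4103 ≈ 0.396
P(account-recovery notice | evidence) = 0.005481 / 0.4103 ≈ 0.013
P(phishing | evidence) = 0.1785 / 0.4103 ≈ 0.435
P(transactional receipt | evidence) = 0.06372 / 0.4103 ≈ 0.155

0.396, 0.013, 0.435, 0.155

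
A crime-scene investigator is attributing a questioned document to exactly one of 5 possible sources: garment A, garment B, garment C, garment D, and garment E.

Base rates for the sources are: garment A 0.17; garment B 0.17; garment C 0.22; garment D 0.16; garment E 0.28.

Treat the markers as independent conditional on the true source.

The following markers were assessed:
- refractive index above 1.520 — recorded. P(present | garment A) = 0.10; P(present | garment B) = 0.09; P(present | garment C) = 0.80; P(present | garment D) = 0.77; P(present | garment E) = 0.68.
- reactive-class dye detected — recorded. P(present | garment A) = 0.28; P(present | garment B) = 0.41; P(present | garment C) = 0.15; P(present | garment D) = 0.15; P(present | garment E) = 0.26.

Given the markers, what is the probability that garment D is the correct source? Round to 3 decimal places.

By Bayes' rule with conditional independence, the unnormalized weight for each hypothesis is prior × ∏ likelihoods:
  garment A: 0.17 × 0.10 × 0.28 = 0.00476
  garment B: 0.17 × 0.09 × 0.41 = 0.006273
  garment C: 0.22 × 0.80 × 0.15 = 0.0264
  garment D: 0.16 × 0.77 × 0.15 = 0.01848
  garment E: 0.28 × 0.68 × 0.26 = 0.049504
Normalizing constant Z = 0.00476 + 0.006273 + 0.0264 + 0.01848 + 0.049504 = 0.10542.
P(garment D | evidence) = 0.01848 / 0.10542 ≈ 0.175.

0.175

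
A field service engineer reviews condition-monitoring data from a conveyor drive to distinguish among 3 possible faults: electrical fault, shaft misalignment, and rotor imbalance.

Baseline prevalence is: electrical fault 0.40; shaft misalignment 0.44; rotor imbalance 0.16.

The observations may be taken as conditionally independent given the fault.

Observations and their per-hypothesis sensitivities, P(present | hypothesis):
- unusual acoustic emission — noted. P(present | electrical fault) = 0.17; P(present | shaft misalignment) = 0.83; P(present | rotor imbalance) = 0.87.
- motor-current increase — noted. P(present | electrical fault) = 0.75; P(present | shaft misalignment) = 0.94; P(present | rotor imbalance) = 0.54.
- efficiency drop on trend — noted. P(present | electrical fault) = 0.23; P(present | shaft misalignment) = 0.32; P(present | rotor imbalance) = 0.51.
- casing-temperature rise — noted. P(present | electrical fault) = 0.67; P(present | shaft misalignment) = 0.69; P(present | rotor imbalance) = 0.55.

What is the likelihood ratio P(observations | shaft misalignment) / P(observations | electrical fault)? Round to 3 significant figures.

Joint likelihood of the evidence pattern under each hypothesis:
  shaft misalignment: 0.83 × 0.94 × 0.32 × 0.69 = 0.17227
  electrical fault: 0.17 × 0.75 × 0.23 × 0.67 = 0.019648
Bayes factor = 0.17227 / 0.019648 ≈ 8.77

8.77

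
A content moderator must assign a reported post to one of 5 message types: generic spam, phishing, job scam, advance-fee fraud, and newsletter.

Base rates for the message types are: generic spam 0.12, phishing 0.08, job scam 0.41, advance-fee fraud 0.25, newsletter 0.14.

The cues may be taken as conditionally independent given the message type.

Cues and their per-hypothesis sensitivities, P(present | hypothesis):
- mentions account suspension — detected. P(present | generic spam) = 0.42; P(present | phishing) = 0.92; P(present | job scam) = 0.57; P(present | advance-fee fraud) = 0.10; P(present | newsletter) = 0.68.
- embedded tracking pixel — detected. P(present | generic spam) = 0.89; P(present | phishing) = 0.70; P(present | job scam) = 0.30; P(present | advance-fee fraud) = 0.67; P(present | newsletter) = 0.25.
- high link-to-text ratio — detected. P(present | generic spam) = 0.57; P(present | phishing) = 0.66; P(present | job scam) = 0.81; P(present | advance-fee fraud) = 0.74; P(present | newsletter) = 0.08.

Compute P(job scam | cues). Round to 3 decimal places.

0.435

By Bayes' rule with conditional independence, the unnormalized weight for each hypothesis is prior × ∏ likelihoods:
  generic spam: 0.12 × 0.42 × 0.89 × 0.57 = 0.025568
  phishing: 0.08 × 0.92 × 0.70 × 0.66 = 0.034003
  job scam: 0.41 × 0.57 × 0.30 × 0.81 = 0.056789
  advance-fee fraud: 0.25 × 0.10 × 0.67 × 0.74 = 0.012395
  newsletter: 0.14 × 0.68 × 0.25 × 0.08 = 0.001904
Normalizing constant Z = 0.025568 + 0.034003 + 0.056789 + 0.012395 + 0.001904 = 0.13066.
P(job scam | evidence) = 0.056789 / 0.13066 ≈ 0.435.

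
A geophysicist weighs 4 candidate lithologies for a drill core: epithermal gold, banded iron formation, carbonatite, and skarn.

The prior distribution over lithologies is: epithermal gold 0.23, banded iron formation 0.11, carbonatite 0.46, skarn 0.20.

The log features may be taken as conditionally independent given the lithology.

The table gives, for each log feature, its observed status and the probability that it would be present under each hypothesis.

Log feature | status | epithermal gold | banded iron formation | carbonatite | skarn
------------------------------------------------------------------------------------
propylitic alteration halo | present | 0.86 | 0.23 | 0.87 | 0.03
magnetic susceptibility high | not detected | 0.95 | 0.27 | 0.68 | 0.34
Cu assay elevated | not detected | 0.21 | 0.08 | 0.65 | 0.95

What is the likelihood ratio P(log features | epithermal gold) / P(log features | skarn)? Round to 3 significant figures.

34.3

Joint likelihood of the log feature pattern under each hypothesis (using 1 − P(present | H) for each absent log feature):
  epithermal gold: 0.86 × (1 − 0.95) × (1 − 0.21) = 0.03397
  skarn: 0.03 × (1 − 0.34) × (1 − 0.95) = 0.00099
Bayes factor = 0.03397 / 0.00099 ≈ 34.3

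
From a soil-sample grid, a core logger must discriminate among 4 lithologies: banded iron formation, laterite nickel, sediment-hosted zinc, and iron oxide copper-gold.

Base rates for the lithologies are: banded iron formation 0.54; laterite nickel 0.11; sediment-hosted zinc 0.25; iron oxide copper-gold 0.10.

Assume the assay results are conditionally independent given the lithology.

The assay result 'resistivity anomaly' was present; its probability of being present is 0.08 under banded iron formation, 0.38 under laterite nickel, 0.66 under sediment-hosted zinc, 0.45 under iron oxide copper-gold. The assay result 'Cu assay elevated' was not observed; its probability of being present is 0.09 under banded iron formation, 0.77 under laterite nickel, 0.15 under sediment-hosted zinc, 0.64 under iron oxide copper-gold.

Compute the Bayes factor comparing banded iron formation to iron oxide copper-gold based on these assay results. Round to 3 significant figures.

0.449

Take the product of per-assay result likelihoods under each hypothesis (using 1 − P(present | H) for each absent assay result), then divide.
  banded iron formation: 0.08 × (1 − 0.09) = 0.0728
  iron oxide copper-gold: 0.45 × (1 − 0.64) = 0.162
Bayes factor = 0.0728 / 0.162 ≈ 0.449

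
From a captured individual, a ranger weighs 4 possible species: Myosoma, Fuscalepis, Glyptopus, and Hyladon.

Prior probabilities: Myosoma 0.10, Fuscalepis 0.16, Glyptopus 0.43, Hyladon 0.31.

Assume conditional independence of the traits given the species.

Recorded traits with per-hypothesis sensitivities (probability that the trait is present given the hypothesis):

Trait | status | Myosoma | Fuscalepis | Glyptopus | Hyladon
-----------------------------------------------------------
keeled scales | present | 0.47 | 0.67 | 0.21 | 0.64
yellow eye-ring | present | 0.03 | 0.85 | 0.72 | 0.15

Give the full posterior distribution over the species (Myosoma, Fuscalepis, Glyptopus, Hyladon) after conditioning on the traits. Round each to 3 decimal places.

Multiply each prior by the joint likelihood of the trait pattern:
  Myosoma: 0.10 × 0.47 × 0.03 = 0.00141
  Fuscalepis: 0.16 × 0.67 × 0.85 = 0.09112
  Glyptopus: 0.43 × 0.21 × 0.72 = 0.065016
  Hyladon: 0.31 × 0.64 × 0.15 = 0.02976
Normalizing constant Z = 0.00141 + 0.09112 + 0.065016 + 0.02976 = 0.18731.
P(Myosoma | evidence) = 0.00141 / 0.18731 ≈ 0.008
P(Fuscalepis | evidence) = 0.09112 / 0.18731 ≈ 0.486
P(Glyptopus | evidence) = 0.065016 / 0.18731 ≈ 0.347
P(Hyladon | evidence) = 0.02976 / 0.18731 ≈ 0.159

0.008, 0.486, 0.347, 0.159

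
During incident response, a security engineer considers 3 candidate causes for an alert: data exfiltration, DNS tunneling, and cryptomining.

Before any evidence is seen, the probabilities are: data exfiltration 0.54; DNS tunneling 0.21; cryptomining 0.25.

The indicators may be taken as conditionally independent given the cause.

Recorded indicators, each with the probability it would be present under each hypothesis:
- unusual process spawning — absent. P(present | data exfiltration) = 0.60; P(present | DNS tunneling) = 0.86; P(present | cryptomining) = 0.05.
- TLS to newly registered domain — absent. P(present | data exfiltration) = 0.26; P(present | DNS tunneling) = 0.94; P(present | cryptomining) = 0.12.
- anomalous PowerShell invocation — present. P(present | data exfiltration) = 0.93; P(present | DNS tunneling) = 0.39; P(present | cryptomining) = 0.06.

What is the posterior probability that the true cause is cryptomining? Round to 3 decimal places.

Multiply each prior by the joint likelihood of the indicator pattern (using 1 − P(present | H) for each absent indicator):
  data exfiltration: 0.54 × (1 − 0.60) × (1 − 0.26) × 0.93 = 0.14865
  DNS tunneling: 0.21 × (1 − 0.86) × (1 − 0.94) × 0.39 = 0.00068796
  cryptomining: 0.25 × (1 − 0.05) × (1 − 0.12) × 0.06 = 0.01254
Normalizing constant Z = 0.14865 + 0.00068796 + 0.01254 = 0.16188.
P(cryptomining | evidence) = 0.01254 / 0.16188 ≈ 0.077.

0.077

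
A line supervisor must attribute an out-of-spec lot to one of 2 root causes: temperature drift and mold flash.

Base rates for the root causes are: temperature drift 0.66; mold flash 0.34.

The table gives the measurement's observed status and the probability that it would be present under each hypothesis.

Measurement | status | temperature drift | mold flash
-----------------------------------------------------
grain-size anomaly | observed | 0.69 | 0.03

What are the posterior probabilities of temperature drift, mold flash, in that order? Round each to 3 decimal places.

Multiply each prior by the likelihood of the measurement:
  temperature drift: 0.66 × 0.69 = 0.4554
  mold flash: 0.34 × 0.03 = 0.0102
Normalizing constant Z = 0.4554 + 0.0102 = 0.4656.
P(temperature drift | evidence) = 0.4554 / 0.4656 ≈ 0.978
P(mold flash | evidence) = 0.0102 / 0.4656 ≈ 0.022

0.978, 0.022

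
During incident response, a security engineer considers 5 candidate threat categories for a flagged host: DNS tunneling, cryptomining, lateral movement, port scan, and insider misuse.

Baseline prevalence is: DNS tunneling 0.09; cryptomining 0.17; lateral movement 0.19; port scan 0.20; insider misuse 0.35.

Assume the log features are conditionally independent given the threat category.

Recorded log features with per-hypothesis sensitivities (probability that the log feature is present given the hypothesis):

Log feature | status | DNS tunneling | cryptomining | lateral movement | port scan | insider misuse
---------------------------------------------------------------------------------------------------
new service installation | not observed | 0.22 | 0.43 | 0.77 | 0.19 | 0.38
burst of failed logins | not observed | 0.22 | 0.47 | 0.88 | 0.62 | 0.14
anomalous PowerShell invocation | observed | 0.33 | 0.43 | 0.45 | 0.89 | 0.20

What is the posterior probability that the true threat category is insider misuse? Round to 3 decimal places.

0.277

Multiply each prior by the joint likelihood of the log feature pattern (using 1 − P(present | H) for each absent log feature):
  DNS tunneling: 0.09 × (1 − 0.22) × (1 − 0.22) × 0.33 = 0.018069
  cryptomining: 0.17 × (1 − 0.43) × (1 − 0.47) × 0.43 = 0.022084
  lateral movement: 0.19 × (1 − 0.77) × (1 − 0.88) × 0.45 = 0.0023598
  port scan: 0.20 × (1 − 0.19) × (1 − 0.62) × 0.89 = 0.054788
  insider misuse: 0.35 × (1 − 0.38) × (1 − 0.14) × 0.20 = 0.037324
Normalizing constant Z = 0.018069 + 0.022084 + 0.0023598 + 0.054788 + 0.037324 = 0.13463.
P(insider misuse | evidence) = 0.037324 / 0.13463 ≈ 0.277.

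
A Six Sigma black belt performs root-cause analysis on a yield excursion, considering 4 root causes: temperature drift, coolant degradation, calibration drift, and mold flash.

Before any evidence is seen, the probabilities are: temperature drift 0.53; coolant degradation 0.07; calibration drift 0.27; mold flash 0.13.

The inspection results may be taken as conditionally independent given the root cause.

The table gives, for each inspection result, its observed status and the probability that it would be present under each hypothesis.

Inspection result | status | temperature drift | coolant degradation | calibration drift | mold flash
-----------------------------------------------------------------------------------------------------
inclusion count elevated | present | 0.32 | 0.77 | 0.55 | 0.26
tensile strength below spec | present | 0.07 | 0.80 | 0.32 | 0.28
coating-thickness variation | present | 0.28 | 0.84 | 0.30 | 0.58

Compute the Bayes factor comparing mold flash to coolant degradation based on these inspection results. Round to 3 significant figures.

The Bayes factor is the ratio of the joint likelihoods of the inspection result pattern under the two hypotheses.
  mold flash: 0.26 × 0.28 × 0.58 = 0.042224
  coolant degradation: 0.77 × 0.80 × 0.84 = 0.51744
Bayes factor = 0.042224 / 0.51744 ≈ 0.0816

0.0816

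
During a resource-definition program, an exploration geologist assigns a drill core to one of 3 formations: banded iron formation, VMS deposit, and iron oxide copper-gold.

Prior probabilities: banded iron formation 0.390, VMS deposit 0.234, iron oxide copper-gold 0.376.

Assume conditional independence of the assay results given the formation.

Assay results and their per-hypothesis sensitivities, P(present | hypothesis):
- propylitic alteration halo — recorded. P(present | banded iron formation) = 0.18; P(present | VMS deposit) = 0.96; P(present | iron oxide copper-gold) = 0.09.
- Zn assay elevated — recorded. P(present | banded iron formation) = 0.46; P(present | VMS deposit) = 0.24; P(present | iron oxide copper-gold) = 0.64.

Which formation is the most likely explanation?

Multiply each prior by the joint likelihood of the assay result pattern:
  banded iron formation: 0.390 × 0.18 × 0.46 = 0.032292
  VMS deposit: 0.234 × 0.96 × 0.24 = 0.053914
  iron oxide copper-gold: 0.376 × 0.09 × 0.64 = 0.021658
Marginal likelihood of the evidence = 0.10786.
P(banded iron formation | evidence) ≈ 0.032292 / 0.10786 ≈ 0.299
P(VMS deposit | evidence) ≈ 0.053914 / 0.10786 ≈ 0.500
P(iron oxide copper-gold | evidence) ≈ 0.021658 / 0.10786 ≈ 0.201
The largest is 0.500, so VMS deposit is most probable.

VMS deposit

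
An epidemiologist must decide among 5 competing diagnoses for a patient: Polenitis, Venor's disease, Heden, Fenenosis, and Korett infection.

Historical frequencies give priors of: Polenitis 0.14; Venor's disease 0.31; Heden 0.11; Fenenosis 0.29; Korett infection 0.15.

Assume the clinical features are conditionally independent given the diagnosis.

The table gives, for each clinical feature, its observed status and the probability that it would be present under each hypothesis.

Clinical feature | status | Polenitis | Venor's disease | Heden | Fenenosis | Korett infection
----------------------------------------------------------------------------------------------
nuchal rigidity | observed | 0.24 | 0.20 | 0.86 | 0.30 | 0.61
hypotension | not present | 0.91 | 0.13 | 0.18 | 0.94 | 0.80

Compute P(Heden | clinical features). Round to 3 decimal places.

0.491

Multiply each prior by the joint likelihood of the clinical feature pattern (using 1 − P(present | H) for each absent clinical feature):
  Polenitis: 0.14 × 0.24 × (1 − 0.91) = 0.003024
  Venor's disease: 0.31 × 0.20 × (1 − 0.13) = 0.05394
  Heden: 0.11 × 0.86 × (1 − 0.18) = 0.077572
  Fenenosis: 0.29 × 0.30 × (1 − 0.94) = 0.00522
  Korett infection: 0.15 × 0.61 × (1 − 0.80) = 0.0183
The unnormalized weights sum to 0.15806.
P(Heden | evidence) = 0.077572 / 0.15806 ≈ 0.491.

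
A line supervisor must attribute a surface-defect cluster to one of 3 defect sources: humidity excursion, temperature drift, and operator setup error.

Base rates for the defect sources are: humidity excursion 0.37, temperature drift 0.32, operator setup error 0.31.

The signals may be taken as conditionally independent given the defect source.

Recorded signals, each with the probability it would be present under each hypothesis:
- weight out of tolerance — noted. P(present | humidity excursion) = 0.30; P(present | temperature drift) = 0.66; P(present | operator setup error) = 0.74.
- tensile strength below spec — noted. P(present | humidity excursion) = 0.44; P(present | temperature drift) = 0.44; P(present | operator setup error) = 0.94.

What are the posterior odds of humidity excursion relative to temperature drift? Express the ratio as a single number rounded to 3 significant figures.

Unnormalized posterior weight (prior times the signal likelihoods) for each of the two hypotheses:
  humidity excursion: 0.37 × 0.30 × 0.44 = 0.04884
  temperature drift: 0.32 × 0.66 × 0.44 = 0.092928
Posterior odds = 0.04884 / 0.092928 ≈ 0.526.

0.526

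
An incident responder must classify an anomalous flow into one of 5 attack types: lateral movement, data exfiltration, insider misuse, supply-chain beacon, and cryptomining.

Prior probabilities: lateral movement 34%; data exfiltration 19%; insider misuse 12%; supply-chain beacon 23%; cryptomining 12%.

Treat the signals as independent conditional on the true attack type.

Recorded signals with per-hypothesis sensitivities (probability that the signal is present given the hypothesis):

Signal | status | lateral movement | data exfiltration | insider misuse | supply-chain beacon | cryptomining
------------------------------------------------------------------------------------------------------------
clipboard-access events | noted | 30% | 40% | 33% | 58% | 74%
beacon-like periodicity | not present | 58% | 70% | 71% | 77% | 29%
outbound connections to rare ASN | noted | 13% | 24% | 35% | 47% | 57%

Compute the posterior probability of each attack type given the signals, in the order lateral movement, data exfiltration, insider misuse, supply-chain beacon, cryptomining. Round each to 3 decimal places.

0.085, 0.084, 0.061, 0.220, 0.549

For each hypothesis, the unnormalized posterior weight is prior × product of the signal likelihoods (using 1 − P(present | H) for each absent signal):
  lateral movement: 0.34 × 0.30 × (1 − 0.58) × 0.13 = 0.0055692
  data exfiltration: 0.19 × 0.40 × (1 − 0.70) × 0.24 = 0.005472
  insider misuse: 0.12 × 0.33 × (1 − 0.71) × 0.35 = 0.0040194
  supply-chain beacon: 0.23 × 0.58 × (1 − 0.77) × 0.47 = 0.014421
  cryptomining: 0.12 × 0.74 × (1 − 0.29) × 0.57 = 0.035937
Marginal likelihood of the evidence = 0.065418.
P(lateral movement | evidence) = 0.0055692 / 0.065418 ≈ 0.085
P(data exfiltration | evidence) = 0.005472 / 0.065418 ≈ 0.084
P(insider misuse | evidence) = 0.0040194 / 0.065418 ≈ 0.061
P(supply-chain beacon | evidence) = 0.014421 / 0.065418 ≈ 0.220
P(cryptomining | evidence) = 0.035937 / 0.065418 ≈ 0.549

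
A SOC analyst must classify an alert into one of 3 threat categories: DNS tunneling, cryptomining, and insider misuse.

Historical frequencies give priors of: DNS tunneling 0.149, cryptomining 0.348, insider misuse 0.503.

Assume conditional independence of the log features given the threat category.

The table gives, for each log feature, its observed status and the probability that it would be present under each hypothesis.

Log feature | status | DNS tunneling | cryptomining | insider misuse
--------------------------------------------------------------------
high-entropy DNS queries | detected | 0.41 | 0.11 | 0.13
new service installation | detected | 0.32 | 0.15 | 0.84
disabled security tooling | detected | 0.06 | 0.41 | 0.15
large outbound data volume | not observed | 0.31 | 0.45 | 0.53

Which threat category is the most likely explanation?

insider misuse

For each hypothesis, the unnormalized posterior weight is prior × product of the log feature likelihoods (using 1 − P(present | H) for each absent log feature):
  DNS tunneling: 0.149 × 0.41 × 0.32 × 0.06 × (1 − 0.31) = 0.00080932
  cryptomining: 0.348 × 0.11 × 0.15 × 0.41 × (1 − 0.45) = 0.0012948
  insider misuse: 0.503 × 0.13 × 0.84 × 0.15 × (1 − 0.53) = 0.0038724
Normalizing constant Z = 0.00080932 + 0.0012948 + 0.0038724 = 0.0059765.
P(DNS tunneling | evidence) ≈ 0.00080932 / 0.0059765 ≈ 0.135
P(cryptomining | evidence) ≈ 0.0012948 / 0.0059765 ≈ 0.217
P(insider misuse | evidence) ≈ 0.0038724 / 0.0059765 ≈ 0.648
The largest is 0.648, so insider misuse is most probable.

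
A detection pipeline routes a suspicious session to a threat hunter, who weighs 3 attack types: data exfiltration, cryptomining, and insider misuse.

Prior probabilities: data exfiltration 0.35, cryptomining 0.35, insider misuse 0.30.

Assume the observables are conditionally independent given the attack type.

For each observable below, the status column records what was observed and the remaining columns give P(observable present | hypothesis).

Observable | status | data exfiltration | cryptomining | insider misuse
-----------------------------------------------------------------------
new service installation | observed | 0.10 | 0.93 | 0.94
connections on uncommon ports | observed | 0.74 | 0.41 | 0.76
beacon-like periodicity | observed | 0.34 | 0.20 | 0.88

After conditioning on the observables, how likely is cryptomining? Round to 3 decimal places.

0.119

For each hypothesis, the unnormalized posterior weight is prior × product of the observable likelihoods:
  data exfiltration: 0.35 × 0.10 × 0.74 × 0.34 = 0.008806
  cryptomining: 0.35 × 0.93 × 0.41 × 0.20 = 0.026691
  insider misuse: 0.30 × 0.94 × 0.76 × 0.88 = 0.1886
The unnormalized weights sum to 0.2241.
P(cryptomining | evidence) = 0.026691 / 0.2241 ≈ 0.119.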